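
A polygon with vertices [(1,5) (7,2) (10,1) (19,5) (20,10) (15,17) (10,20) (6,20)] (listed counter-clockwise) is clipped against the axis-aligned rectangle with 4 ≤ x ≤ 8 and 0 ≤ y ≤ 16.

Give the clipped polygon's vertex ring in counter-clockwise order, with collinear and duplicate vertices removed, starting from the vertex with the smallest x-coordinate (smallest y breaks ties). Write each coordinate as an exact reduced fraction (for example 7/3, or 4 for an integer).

1. After x ≥ 4: [(4,14) (4,7/2) (7,2) (10,1) (19,5) (20,10) (15,17) (10,20) (6,20)]
2. After x ≤ 8: [(4,14) (4,7/2) (7,2) (8,5/3) (8,20) (6,20)]
3. After y ≥ 0: [(4,14) (4,7/2) (7,2) (8,5/3) (8,20) (6,20)]
4. After y ≤ 16: [(14/3,16) (4,14) (4,7/2) (7,2) (8,5/3) (8,16)]
5. Canonical ring: [(4,7/2) (7,2) (8,5/3) (8,16) (14/3,16) (4,14)]

Clipped polygon: [(4,7/2) (7,2) (8,5/3) (8,16) (14/3,16) (4,14)]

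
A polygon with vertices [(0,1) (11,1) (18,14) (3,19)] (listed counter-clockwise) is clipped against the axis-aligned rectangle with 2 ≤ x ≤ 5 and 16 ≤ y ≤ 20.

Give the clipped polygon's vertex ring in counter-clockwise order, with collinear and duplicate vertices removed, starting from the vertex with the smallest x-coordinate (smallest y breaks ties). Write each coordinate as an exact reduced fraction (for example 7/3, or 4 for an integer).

Clipped polygon: [(5/2,16) (5,16) (5,55/3) (3,19)]

1. After x ≥ 2: [(2,13) (2,1) (11,1) (18,14) (3,19)]
2. After x ≤ 5: [(2,13) (2,1) (5,1) (5,55/3) (3,19)]
3. After y ≥ 16: [(5/2,16) (5,16) (5,55/3) (3,19)]
4. After y ≤ 20: [(5/2,16) (5,16) (5,55/3) (3,19)]
5. Canonical ring: [(5/2,16) (5,16) (5,55/3) (3,19)]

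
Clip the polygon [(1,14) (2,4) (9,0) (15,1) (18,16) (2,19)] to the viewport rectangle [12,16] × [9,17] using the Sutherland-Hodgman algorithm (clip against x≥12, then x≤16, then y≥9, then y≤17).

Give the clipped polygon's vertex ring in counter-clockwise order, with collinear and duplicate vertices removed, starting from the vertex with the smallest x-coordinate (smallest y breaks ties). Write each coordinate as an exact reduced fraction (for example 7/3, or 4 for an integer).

1. After x ≥ 12: [(12,1/2) (15,1) (18,16) (12,137/8)]
2. After x ≤ 16: [(12,1/2) (15,1) (16,6) (16,131/8) (12,137/8)]
3. After y ≥ 9: [(12,9) (16,9) (16,131/8) (12,137/8)]
4. After y ≤ 17: [(12,17) (12,9) (16,9) (16,131/8) (38/3,17)]
5. Canonical ring: [(12,9) (16,9) (16,131/8) (38/3,17) (12,17)]

Clipped polygon: [(12,9) (16,9) (16,131/8) (38/3,17) (12,17)]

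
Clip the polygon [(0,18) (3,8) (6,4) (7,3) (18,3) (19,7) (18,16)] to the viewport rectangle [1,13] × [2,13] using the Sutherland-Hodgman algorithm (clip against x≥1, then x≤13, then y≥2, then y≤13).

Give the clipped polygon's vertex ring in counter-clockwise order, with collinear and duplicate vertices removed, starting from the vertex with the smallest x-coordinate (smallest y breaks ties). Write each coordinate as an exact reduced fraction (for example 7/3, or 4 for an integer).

Clipped polygon: [(3/2,13) (3,8) (6,4) (7,3) (13,3) (13,13)]

1. After x ≥ 1: [(1,161/9) (1,44/3) (3,8) (6,4) (7,3) (18,3) (19,7) (18,16)]
2. After x ≤ 13: [(13,149/9) (1,161/9) (1,44/3) (3,8) (6,4) (7,3) (13,3)]
3. After y ≥ 2: [(13,149/9) (1,161/9) (1,44/3) (3,8) (6,4) (7,3) (13,3)]
4. After y ≤ 13: [(13,13) (3/2,13) (3,8) (6,4) (7,3) (13,3)]
5. Canonical ring: [(3/2,13) (3,8) (6,4) (7,3) (13,3) (13,13)]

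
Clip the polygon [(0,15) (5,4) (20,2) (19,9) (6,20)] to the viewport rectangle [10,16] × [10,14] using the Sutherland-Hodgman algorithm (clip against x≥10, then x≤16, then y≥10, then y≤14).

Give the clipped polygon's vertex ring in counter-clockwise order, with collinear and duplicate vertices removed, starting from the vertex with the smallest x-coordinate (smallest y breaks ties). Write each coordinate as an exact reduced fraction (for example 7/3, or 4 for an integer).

1. After x ≥ 10: [(10,10/3) (20,2) (19,9) (10,216/13)]
2. After x ≤ 16: [(10,10/3) (16,38/15) (16,150/13) (10,216/13)]
3. After y ≥ 10: [(10,10) (16,10) (16,150/13) (10,216/13)]
4. After y ≤ 14: [(10,14) (10,10) (16,10) (16,150/13) (144/11,14)]
5. Canonical ring: [(10,10) (16,10) (16,150/13) (144/11,14) (10,14)]

Clipped polygon: [(10,10) (16,10) (16,150/13) (144/11,14) (10,14)]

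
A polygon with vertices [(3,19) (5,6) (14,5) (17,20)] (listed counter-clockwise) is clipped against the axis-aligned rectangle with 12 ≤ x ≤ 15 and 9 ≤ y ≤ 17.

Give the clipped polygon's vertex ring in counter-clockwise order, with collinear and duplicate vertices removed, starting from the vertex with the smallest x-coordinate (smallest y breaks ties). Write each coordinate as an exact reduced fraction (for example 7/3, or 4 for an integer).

Clipped polygon: [(12,9) (74/5,9) (15,10) (15,17) (12,17)]

1. After x ≥ 12: [(12,275/14) (12,47/9) (14,5) (17,20)]
2. After x ≤ 15: [(15,139/7) (12,275/14) (12,47/9) (14,5) (15,10)]
3. After y ≥ 9: [(15,139/7) (12,275/14) (12,9) (74/5,9) (15,10)]
4. After y ≤ 17: [(15,17) (12,17) (12,9) (74/5,9) (15,10)]
5. Canonical ring: [(12,9) (74/5,9) (15,10) (15,17) (12,17)]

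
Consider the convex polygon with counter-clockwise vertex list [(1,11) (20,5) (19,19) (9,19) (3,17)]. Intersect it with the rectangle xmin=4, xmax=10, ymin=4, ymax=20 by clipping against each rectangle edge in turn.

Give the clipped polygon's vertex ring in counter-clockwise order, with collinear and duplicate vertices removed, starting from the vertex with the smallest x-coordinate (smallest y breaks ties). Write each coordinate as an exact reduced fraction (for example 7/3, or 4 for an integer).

Clipped polygon: [(4,191/19) (10,155/19) (10,19) (9,19) (4,52/3)]

1. After x ≥ 4: [(4,191/19) (20,5) (19,19) (9,19) (4,52/3)]
2. After x ≤ 10: [(4,191/19) (10,155/19) (10,19) (9,19) (4,52/3)]
3. After y ≥ 4: [(4,191/19) (10,155/19) (10,19) (9,19) (4,52/3)]
4. After y ≤ 20: [(4,191/19) (10,155/19) (10,19) (9,19) (4,52/3)]
5. Canonical ring: [(4,191/19) (10,155/19) (10,19) (9,19) (4,52/3)]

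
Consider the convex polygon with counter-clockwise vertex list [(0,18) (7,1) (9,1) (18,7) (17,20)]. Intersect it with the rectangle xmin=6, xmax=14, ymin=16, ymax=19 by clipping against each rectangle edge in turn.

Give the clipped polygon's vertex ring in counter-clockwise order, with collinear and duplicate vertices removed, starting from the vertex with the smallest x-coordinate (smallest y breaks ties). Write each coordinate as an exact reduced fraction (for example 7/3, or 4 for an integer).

Clipped polygon: [(6,16) (14,16) (14,19) (17/2,19) (6,318/17)]

1. After x ≥ 6: [(6,318/17) (6,24/7) (7,1) (9,1) (18,7) (17,20)]
2. After x ≤ 14: [(14,334/17) (6,318/17) (6,24/7) (7,1) (9,1) (14,13/3)]
3. After y ≥ 16: [(14,16) (14,334/17) (6,318/17) (6,16)]
4. After y ≤ 19: [(14,16) (14,19) (17/2,19) (6,318/17) (6,16)]
5. Canonical ring: [(6,16) (14,16) (14,19) (17/2,19) (6,318/17)]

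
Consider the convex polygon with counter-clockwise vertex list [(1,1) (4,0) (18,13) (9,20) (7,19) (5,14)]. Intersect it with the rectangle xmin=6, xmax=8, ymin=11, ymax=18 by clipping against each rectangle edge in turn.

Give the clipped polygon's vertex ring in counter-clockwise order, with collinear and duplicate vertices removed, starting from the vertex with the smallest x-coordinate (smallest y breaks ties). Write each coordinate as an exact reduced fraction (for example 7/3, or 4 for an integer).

1. After x ≥ 6: [(6,13/7) (18,13) (9,20) (7,19) (6,33/2)]
2. After x ≤ 8: [(6,13/7) (8,26/7) (8,39/2) (7,19) (6,33/2)]
3. After y ≥ 11: [(6,11) (8,11) (8,39/2) (7,19) (6,33/2)]
4. After y ≤ 18: [(6,11) (8,11) (8,18) (33/5,18) (6,33/2)]
5. Canonical ring: [(6,11) (8,11) (8,18) (33/5,18) (6,33/2)]

Clipped polygon: [(6,11) (8,11) (8,18) (33/5,18) (6,33/2)]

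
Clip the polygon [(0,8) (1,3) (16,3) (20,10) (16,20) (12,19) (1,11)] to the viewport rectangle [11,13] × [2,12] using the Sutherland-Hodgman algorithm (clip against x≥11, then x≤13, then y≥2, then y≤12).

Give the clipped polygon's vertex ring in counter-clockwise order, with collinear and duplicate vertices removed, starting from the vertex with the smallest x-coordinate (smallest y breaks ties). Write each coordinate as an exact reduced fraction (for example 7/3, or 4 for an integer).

1. After x ≥ 11: [(11,3) (16,3) (20,10) (16,20) (12,19) (11,201/11)]
2. After x ≤ 13: [(11,3) (13,3) (13,77/4) (12,19) (11,201/11)]
3. After y ≥ 2: [(11,3) (13,3) (13,77/4) (12,19) (11,201/11)]
4. After y ≤ 12: [(11,12) (11,3) (13,3) (13,12)]
5. Canonical ring: [(11,3) (13,3) (13,12) (11,12)]

Clipped polygon: [(11,3) (13,3) (13,12) (11,12)]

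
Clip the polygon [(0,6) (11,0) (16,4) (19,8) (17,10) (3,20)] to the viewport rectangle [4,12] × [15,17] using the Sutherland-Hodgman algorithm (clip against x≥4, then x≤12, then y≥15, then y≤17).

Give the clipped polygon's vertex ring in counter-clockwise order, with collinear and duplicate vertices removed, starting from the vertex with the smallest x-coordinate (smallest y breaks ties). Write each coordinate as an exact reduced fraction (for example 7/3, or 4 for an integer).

Clipped polygon: [(4,15) (10,15) (36/5,17) (4,17)]

1. After x ≥ 4: [(4,42/11) (11,0) (16,4) (19,8) (17,10) (4,135/7)]
2. After x ≤ 12: [(4,42/11) (11,0) (12,4/5) (12,95/7) (4,135/7)]
3. After y ≥ 15: [(4,15) (10,15) (4,135/7)]
4. After y ≤ 17: [(4,17) (4,15) (10,15) (36/5,17)]
5. Canonical ring: [(4,15) (10,15) (36/5,17) (4,17)]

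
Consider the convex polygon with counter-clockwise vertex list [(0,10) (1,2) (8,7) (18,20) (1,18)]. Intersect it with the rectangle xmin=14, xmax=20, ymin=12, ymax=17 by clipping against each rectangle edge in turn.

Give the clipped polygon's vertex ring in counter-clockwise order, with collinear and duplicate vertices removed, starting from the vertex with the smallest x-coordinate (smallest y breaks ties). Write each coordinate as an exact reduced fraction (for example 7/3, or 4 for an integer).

Clipped polygon: [(14,74/5) (204/13,17) (14,17)]

1. After x ≥ 14: [(14,74/5) (18,20) (14,332/17)]
2. After x ≤ 20: [(14,74/5) (18,20) (14,332/17)]
3. After y ≥ 12: [(14,74/5) (18,20) (14,332/17)]
4. After y ≤ 17: [(14,17) (14,74/5) (204/13,17)]
5. Canonical ring: [(14,74/5) (204/13,17) (14,17)]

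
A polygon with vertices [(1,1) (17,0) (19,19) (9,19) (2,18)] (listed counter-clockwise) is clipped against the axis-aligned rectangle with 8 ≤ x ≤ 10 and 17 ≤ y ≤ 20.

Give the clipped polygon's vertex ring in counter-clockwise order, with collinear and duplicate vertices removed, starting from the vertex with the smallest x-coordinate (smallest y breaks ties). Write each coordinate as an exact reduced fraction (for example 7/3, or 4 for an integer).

1. After x ≥ 8: [(8,9/16) (17,0) (19,19) (9,19) (8,132/7)]
2. After x ≤ 10: [(8,9/16) (10,7/16) (10,19) (9,19) (8,132/7)]
3. After y ≥ 17: [(8,17) (10,17) (10,19) (9,19) (8,132/7)]
4. After y ≤ 20: [(8,17) (10,17) (10,19) (9,19) (8,132/7)]
5. Canonical ring: [(8,17) (10,17) (10,19) (9,19) (8,132/7)]

Clipped polygon: [(8,17) (10,17) (10,19) (9,19) (8,132/7)]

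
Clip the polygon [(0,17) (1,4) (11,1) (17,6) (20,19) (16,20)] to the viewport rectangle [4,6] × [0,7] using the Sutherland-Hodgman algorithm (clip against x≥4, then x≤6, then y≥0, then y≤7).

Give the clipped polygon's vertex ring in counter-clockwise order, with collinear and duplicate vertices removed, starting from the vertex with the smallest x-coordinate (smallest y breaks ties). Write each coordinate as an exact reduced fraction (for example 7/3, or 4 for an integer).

1. After x ≥ 4: [(4,71/4) (4,31/10) (11,1) (17,6) (20,19) (16,20)]
2. After x ≤ 6: [(6,145/8) (4,71/4) (4,31/10) (6,5/2)]
3. After y ≥ 0: [(6,145/8) (4,71/4) (4,31/10) (6,5/2)]
4. After y ≤ 7: [(6,7) (4,7) (4,31/10) (6,5/2)]
5. Canonical ring: [(4,31/10) (6,5/2) (6,7) (4,7)]

Clipped polygon: [(4,31/10) (6,5/2) (6,7) (4,7)]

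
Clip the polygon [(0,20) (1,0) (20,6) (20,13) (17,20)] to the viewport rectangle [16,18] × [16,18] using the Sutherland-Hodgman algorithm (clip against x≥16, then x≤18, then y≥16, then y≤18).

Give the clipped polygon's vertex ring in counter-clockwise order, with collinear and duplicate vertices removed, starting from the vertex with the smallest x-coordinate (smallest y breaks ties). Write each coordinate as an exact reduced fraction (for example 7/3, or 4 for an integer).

1. After x ≥ 16: [(16,20) (16,90/19) (20,6) (20,13) (17,20)]
2. After x ≤ 18: [(16,20) (16,90/19) (18,102/19) (18,53/3) (17,20)]
3. After y ≥ 16: [(16,20) (16,16) (18,16) (18,53/3) (17,20)]
4. After y ≤ 18: [(16,18) (16,16) (18,16) (18,53/3) (125/7,18)]
5. Canonical ring: [(16,16) (18,16) (18,53/3) (125/7,18) (16,18)]

Clipped polygon: [(16,16) (18,16) (18,53/3) (125/7,18) (16,18)]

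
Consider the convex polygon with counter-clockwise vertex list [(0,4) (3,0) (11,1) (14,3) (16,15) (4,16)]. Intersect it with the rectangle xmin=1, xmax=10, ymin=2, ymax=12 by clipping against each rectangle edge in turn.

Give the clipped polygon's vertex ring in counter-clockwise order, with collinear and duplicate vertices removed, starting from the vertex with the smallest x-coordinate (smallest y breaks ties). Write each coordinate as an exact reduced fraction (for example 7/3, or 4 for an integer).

Clipped polygon: [(1,8/3) (3/2,2) (10,2) (10,12) (8/3,12) (1,7)]

1. After x ≥ 1: [(1,7) (1,8/3) (3,0) (11,1) (14,3) (16,15) (4,16)]
2. After x ≤ 10: [(1,7) (1,8/3) (3,0) (10,7/8) (10,31/2) (4,16)]
3. After y ≥ 2: [(1,7) (1,8/3) (3/2,2) (10,2) (10,31/2) (4,16)]
4. After y ≤ 12: [(8/3,12) (1,7) (1,8/3) (3/2,2) (10,2) (10,12)]
5. Canonical ring: [(1,8/3) (3/2,2) (10,2) (10,12) (8/3,12) (1,7)]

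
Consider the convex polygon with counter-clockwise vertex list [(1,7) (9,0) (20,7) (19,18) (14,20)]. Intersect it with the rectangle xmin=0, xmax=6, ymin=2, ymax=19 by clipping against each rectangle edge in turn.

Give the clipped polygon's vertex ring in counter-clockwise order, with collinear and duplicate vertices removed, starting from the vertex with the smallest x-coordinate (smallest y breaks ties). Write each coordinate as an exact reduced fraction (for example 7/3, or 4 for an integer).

1. After x ≥ 0: [(1,7) (9,0) (20,7) (19,18) (14,20)]
2. After x ≤ 6: [(6,12) (1,7) (6,21/8)]
3. After y ≥ 2: [(6,12) (1,7) (6,21/8)]
4. After y ≤ 19: [(6,12) (1,7) (6,21/8)]
5. Canonical ring: [(1,7) (6,21/8) (6,12)]

Clipped polygon: [(1,7) (6,21/8) (6,12)]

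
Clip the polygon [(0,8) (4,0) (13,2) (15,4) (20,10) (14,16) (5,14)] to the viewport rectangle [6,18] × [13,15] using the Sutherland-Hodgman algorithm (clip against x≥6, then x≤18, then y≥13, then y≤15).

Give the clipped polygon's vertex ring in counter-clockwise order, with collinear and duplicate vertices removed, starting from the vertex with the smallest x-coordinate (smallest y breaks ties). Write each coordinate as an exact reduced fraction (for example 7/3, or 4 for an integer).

1. After x ≥ 6: [(6,4/9) (13,2) (15,4) (20,10) (14,16) (6,128/9)]
2. After x ≤ 18: [(6,4/9) (13,2) (15,4) (18,38/5) (18,12) (14,16) (6,128/9)]
3. After y ≥ 13: [(6,13) (17,13) (14,16) (6,128/9)]
4. After y ≤ 15: [(6,13) (17,13) (15,15) (19/2,15) (6,128/9)]
5. Canonical ring: [(6,13) (17,13) (15,15) (19/2,15) (6,128/9)]

Clipped polygon: [(6,13) (17,13) (15,15) (19/2,15) (6,128/9)]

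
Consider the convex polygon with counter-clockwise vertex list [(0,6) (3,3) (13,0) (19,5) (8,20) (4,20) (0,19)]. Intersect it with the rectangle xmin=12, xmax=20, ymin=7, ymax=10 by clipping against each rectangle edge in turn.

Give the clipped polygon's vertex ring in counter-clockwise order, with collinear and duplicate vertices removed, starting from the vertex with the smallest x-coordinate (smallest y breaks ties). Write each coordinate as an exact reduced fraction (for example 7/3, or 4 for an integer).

1. After x ≥ 12: [(12,3/10) (13,0) (19,5) (12,160/11)]
2. After x ≤ 20: [(12,3/10) (13,0) (19,5) (12,160/11)]
3. After y ≥ 7: [(12,7) (263/15,7) (12,160/11)]
4. After y ≤ 10: [(12,10) (12,7) (263/15,7) (46/3,10)]
5. Canonical ring: [(12,7) (263/15,7) (46/3,10) (12,10)]

Clipped polygon: [(12,7) (263/15,7) (46/3,10) (12,10)]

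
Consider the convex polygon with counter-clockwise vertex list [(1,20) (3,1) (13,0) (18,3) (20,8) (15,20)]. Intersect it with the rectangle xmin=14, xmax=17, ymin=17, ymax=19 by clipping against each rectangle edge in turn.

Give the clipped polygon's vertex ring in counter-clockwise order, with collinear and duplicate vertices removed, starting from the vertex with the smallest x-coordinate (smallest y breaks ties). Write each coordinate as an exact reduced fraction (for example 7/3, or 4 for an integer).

Clipped polygon: [(14,17) (65/4,17) (185/12,19) (14,19)]

1. After x ≥ 14: [(14,20) (14,3/5) (18,3) (20,8) (15,20)]
2. After x ≤ 17: [(14,20) (14,3/5) (17,12/5) (17,76/5) (15,20)]
3. After y ≥ 17: [(14,20) (14,17) (65/4,17) (15,20)]
4. After y ≤ 19: [(14,19) (14,17) (65/4,17) (185/12,19)]
5. Canonical ring: [(14,17) (65/4,17) (185/12,19) (14,19)]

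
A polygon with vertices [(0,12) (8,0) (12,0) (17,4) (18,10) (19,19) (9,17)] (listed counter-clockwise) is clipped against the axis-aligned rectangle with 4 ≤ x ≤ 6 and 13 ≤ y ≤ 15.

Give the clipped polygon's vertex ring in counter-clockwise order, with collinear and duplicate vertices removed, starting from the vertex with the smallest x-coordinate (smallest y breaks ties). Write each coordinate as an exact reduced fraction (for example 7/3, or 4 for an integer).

1. After x ≥ 4: [(4,128/9) (4,6) (8,0) (12,0) (17,4) (18,10) (19,19) (9,17)]
2. After x ≤ 6: [(6,46/3) (4,128/9) (4,6) (6,3)]
3. After y ≥ 13: [(6,13) (6,46/3) (4,128/9) (4,13)]
4. After y ≤ 15: [(6,13) (6,15) (27/5,15) (4,128/9) (4,13)]
5. Canonical ring: [(4,13) (6,13) (6,15) (27/5,15) (4,128/9)]

Clipped polygon: [(4,13) (6,13) (6,15) (27/5,15) (4,128/9)]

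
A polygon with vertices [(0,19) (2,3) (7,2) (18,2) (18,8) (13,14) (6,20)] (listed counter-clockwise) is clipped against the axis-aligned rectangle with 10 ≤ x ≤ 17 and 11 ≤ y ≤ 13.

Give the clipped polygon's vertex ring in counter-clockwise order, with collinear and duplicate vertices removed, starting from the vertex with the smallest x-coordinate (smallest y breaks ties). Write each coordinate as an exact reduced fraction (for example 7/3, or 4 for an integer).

1. After x ≥ 10: [(10,2) (18,2) (18,8) (13,14) (10,116/7)]
2. After x ≤ 17: [(10,2) (17,2) (17,46/5) (13,14) (10,116/7)]
3. After y ≥ 11: [(10,11) (31/2,11) (13,14) (10,116/7)]
4. After y ≤ 13: [(10,13) (10,11) (31/2,11) (83/6,13)]
5. Canonical ring: [(10,11) (31/2,11) (83/6,13) (10,13)]

Clipped polygon: [(10,11) (31/2,11) (83/6,13) (10,13)]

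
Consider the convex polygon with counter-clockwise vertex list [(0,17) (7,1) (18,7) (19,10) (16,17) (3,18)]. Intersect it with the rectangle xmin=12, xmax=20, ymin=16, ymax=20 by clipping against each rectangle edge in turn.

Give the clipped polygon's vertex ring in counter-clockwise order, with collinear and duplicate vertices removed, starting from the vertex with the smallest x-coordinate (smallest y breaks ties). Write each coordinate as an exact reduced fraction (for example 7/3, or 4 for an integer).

1. After x ≥ 12: [(12,41/11) (18,7) (19,10) (16,17) (12,225/13)]
2. After x ≤ 20: [(12,41/11) (18,7) (19,10) (16,17) (12,225/13)]
3. After y ≥ 16: [(12,16) (115/7,16) (16,17) (12,225/13)]
4. After y ≤ 20: [(12,16) (115/7,16) (16,17) (12,225/13)]
5. Canonical ring: [(12,16) (115/7,16) (16,17) (12,225/13)]

Clipped polygon: [(12,16) (115/7,16) (16,17) (12,225/13)]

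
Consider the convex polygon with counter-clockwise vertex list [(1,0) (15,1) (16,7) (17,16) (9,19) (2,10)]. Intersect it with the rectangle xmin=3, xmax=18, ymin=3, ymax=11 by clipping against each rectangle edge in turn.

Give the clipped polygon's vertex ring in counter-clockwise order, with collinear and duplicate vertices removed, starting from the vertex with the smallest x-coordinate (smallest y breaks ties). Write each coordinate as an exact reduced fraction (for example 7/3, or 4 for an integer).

Clipped polygon: [(3,3) (46/3,3) (16,7) (148/9,11) (3,11)]

1. After x ≥ 3: [(3,1/7) (15,1) (16,7) (17,16) (9,19) (3,79/7)]
2. After x ≤ 18: [(3,1/7) (15,1) (16,7) (17,16) (9,19) (3,79/7)]
3. After y ≥ 3: [(3,3) (46/3,3) (16,7) (17,16) (9,19) (3,79/7)]
4. After y ≤ 11: [(3,11) (3,3) (46/3,3) (16,7) (148/9,11)]
5. Canonical ring: [(3,3) (46/3,3) (16,7) (148/9,11) (3,11)]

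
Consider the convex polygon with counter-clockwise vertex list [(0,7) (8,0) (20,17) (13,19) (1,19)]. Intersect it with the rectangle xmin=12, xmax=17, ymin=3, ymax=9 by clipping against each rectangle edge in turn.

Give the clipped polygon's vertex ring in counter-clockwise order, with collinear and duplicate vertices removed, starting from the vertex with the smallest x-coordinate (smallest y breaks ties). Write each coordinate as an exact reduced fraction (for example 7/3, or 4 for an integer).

1. After x ≥ 12: [(12,17/3) (20,17) (13,19) (12,19)]
2. After x ≤ 17: [(12,17/3) (17,51/4) (17,125/7) (13,19) (12,19)]
3. After y ≥ 3: [(12,17/3) (17,51/4) (17,125/7) (13,19) (12,19)]
4. After y ≤ 9: [(12,9) (12,17/3) (244/17,9)]
5. Canonical ring: [(12,17/3) (244/17,9) (12,9)]

Clipped polygon: [(12,17/3) (244/17,9) (12,9)]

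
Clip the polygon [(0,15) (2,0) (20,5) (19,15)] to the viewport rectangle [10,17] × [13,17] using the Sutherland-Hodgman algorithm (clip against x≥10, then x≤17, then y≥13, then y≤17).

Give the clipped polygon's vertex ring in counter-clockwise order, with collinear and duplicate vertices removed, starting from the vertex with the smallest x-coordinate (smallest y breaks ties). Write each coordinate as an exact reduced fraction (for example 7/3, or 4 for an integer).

1. After x ≥ 10: [(10,15) (10,20/9) (20,5) (19,15)]
2. After x ≤ 17: [(17,15) (10,15) (10,20/9) (17,25/6)]
3. After y ≥ 13: [(17,13) (17,15) (10,15) (10,13)]
4. After y ≤ 17: [(17,13) (17,15) (10,15) (10,13)]
5. Canonical ring: [(10,13) (17,13) (17,15) (10,15)]

Clipped polygon: [(10,13) (17,13) (17,15) (10,15)]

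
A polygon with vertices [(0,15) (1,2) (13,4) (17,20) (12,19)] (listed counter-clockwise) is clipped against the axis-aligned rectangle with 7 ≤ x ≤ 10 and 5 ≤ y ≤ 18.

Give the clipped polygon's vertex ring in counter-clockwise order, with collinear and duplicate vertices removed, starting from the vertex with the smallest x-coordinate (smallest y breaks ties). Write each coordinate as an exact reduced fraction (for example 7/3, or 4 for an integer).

Clipped polygon: [(7,5) (10,5) (10,18) (9,18) (7,52/3)]

1. After x ≥ 7: [(7,52/3) (7,3) (13,4) (17,20) (12,19)]
2. After x ≤ 10: [(10,55/3) (7,52/3) (7,3) (10,7/2)]
3. After y ≥ 5: [(10,5) (10,55/3) (7,52/3) (7,5)]
4. After y ≤ 18: [(10,5) (10,18) (9,18) (7,52/3) (7,5)]
5. Canonical ring: [(7,5) (10,5) (10,18) (9,18) (7,52/3)]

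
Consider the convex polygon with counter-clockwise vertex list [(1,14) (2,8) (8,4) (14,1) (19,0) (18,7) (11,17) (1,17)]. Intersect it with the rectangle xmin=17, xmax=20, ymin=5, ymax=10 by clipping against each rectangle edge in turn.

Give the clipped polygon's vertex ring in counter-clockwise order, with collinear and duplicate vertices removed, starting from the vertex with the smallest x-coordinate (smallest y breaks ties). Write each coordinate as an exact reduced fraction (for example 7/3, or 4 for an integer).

1. After x ≥ 17: [(17,2/5) (19,0) (18,7) (17,59/7)]
2. After x ≤ 20: [(17,2/5) (19,0) (18,7) (17,59/7)]
3. After y ≥ 5: [(17,5) (128/7,5) (18,7) (17,59/7)]
4. After y ≤ 10: [(17,5) (128/7,5) (18,7) (17,59/7)]
5. Canonical ring: [(17,5) (128/7,5) (18,7) (17,59/7)]

Clipped polygon: [(17,5) (128/7,5) (18,7) (17,59/7)]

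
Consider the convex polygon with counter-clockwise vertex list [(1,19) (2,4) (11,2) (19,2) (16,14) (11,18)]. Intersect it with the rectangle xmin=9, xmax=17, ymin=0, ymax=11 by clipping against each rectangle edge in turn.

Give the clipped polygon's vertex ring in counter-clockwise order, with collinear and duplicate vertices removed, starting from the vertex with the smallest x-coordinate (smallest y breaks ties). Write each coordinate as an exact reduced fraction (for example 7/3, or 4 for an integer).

1. After x ≥ 9: [(9,91/5) (9,22/9) (11,2) (19,2) (16,14) (11,18)]
2. After x ≤ 17: [(9,91/5) (9,22/9) (11,2) (17,2) (17,10) (16,14) (11,18)]
3. After y ≥ 0: [(9,91/5) (9,22/9) (11,2) (17,2) (17,10) (16,14) (11,18)]
4. After y ≤ 11: [(9,11) (9,22/9) (11,2) (17,2) (17,10) (67/4,11)]
5. Canonical ring: [(9,22/9) (11,2) (17,2) (17,10) (67/4,11) (9,11)]

Clipped polygon: [(9,22/9) (11,2) (17,2) (17,10) (67/4,11) (9,11)]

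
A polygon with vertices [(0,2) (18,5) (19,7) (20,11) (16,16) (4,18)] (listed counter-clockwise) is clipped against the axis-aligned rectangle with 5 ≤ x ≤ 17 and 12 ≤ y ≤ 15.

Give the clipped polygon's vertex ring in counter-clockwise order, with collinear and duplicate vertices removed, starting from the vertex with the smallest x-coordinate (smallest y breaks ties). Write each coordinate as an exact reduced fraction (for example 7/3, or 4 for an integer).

Clipped polygon: [(5,12) (17,12) (17,59/4) (84/5,15) (5,15)]

1. After x ≥ 5: [(5,17/6) (18,5) (19,7) (20,11) (16,16) (5,107/6)]
2. After x ≤ 17: [(5,17/6) (17,29/6) (17,59/4) (16,16) (5,107/6)]
3. After y ≥ 12: [(5,12) (17,12) (17,59/4) (16,16) (5,107/6)]
4. After y ≤ 15: [(5,15) (5,12) (17,12) (17,59/4) (84/5,15)]
5. Canonical ring: [(5,12) (17,12) (17,59/4) (84/5,15) (5,15)]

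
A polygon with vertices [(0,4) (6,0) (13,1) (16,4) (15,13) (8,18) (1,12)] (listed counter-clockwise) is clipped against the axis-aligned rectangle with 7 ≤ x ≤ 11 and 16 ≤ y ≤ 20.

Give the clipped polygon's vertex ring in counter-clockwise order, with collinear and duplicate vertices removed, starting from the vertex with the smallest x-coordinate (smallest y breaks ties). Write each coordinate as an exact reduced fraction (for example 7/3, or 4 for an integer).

Clipped polygon: [(7,16) (54/5,16) (8,18) (7,120/7)]

1. After x ≥ 7: [(7,1/7) (13,1) (16,4) (15,13) (8,18) (7,120/7)]
2. After x ≤ 11: [(7,1/7) (11,5/7) (11,111/7) (8,18) (7,120/7)]
3. After y ≥ 16: [(7,16) (54/5,16) (8,18) (7,120/7)]
4. After y ≤ 20: [(7,16) (54/5,16) (8,18) (7,120/7)]
5. Canonical ring: [(7,16) (54/5,16) (8,18) (7,120/7)]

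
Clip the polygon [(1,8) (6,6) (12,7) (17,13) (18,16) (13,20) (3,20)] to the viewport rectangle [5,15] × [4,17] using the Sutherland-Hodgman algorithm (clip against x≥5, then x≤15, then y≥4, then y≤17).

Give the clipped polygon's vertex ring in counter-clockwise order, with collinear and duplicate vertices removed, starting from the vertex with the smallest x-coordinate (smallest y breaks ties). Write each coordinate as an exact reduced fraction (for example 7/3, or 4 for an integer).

1. After x ≥ 5: [(5,32/5) (6,6) (12,7) (17,13) (18,16) (13,20) (5,20)]
2. After x ≤ 15: [(5,32/5) (6,6) (12,7) (15,53/5) (15,92/5) (13,20) (5,20)]
3. After y ≥ 4: [(5,32/5) (6,6) (12,7) (15,53/5) (15,92/5) (13,20) (5,20)]
4. After y ≤ 17: [(5,17) (5,32/5) (6,6) (12,7) (15,53/5) (15,17)]
5. Canonical ring: [(5,32/5) (6,6) (12,7) (15,53/5) (15,17) (5,17)]

Clipped polygon: [(5,32/5) (6,6) (12,7) (15,53/5) (15,17) (5,17)]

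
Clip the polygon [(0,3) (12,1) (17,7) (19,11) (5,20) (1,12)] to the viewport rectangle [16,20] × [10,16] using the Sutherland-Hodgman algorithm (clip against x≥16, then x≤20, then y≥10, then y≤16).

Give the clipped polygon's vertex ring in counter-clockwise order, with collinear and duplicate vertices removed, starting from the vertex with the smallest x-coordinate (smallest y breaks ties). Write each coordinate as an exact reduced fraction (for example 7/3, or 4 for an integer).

1. After x ≥ 16: [(16,29/5) (17,7) (19,11) (16,181/14)]
2. After x ≤ 20: [(16,29/5) (17,7) (19,11) (16,181/14)]
3. After y ≥ 10: [(16,10) (37/2,10) (19,11) (16,181/14)]
4. After y ≤ 16: [(16,10) (37/2,10) (19,11) (16,181/14)]
5. Canonical ring: [(16,10) (37/2,10) (19,11) (16,181/14)]

Clipped polygon: [(16,10) (37/2,10) (19,11) (16,181/14)]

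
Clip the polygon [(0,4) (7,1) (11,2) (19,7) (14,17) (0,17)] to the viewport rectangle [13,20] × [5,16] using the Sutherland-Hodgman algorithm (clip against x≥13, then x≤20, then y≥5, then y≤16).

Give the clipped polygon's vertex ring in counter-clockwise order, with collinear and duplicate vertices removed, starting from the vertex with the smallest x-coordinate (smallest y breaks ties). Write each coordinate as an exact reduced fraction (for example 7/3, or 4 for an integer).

Clipped polygon: [(13,5) (79/5,5) (19,7) (29/2,16) (13,16)]

1. After x ≥ 13: [(13,13/4) (19,7) (14,17) (13,17)]
2. After x ≤ 20: [(13,13/4) (19,7) (14,17) (13,17)]
3. After y ≥ 5: [(13,5) (79/5,5) (19,7) (14,17) (13,17)]
4. After y ≤ 16: [(13,16) (13,5) (79/5,5) (19,7) (29/2,16)]
5. Canonical ring: [(13,5) (79/5,5) (19,7) (29/2,16) (13,16)]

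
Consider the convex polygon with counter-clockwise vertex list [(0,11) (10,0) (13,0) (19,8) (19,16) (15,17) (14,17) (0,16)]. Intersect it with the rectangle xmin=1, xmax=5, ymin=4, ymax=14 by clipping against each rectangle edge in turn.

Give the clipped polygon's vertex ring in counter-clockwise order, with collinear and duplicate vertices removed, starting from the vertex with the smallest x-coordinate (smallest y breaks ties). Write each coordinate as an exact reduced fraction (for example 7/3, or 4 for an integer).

1. After x ≥ 1: [(1,99/10) (10,0) (13,0) (19,8) (19,16) (15,17) (14,17) (1,225/14)]
2. After x ≤ 5: [(1,99/10) (5,11/2) (5,229/14) (1,225/14)]
3. After y ≥ 4: [(1,99/10) (5,11/2) (5,229/14) (1,225/14)]
4. After y ≤ 14: [(1,14) (1,99/10) (5,11/2) (5,14)]
5. Canonical ring: [(1,99/10) (5,11/2) (5,14) (1,14)]

Clipped polygon: [(1,99/10) (5,11/2) (5,14) (1,14)]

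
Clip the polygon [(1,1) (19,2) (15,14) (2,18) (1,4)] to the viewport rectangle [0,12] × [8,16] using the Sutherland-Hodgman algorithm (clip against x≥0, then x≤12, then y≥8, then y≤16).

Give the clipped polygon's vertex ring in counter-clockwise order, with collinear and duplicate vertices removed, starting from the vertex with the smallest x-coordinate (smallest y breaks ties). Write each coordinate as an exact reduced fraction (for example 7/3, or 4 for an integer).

Clipped polygon: [(9/7,8) (12,8) (12,194/13) (17/2,16) (13/7,16)]

1. After x ≥ 0: [(1,1) (19,2) (15,14) (2,18) (1,4)]
2. After x ≤ 12: [(1,1) (12,29/18) (12,194/13) (2,18) (1,4)]
3. After y ≥ 8: [(12,8) (12,194/13) (2,18) (9/7,8)]
4. After y ≤ 16: [(12,8) (12,194/13) (17/2,16) (13/7,16) (9/7,8)]
5. Canonical ring: [(9/7,8) (12,8) (12,194/13) (17/2,16) (13/7,16)]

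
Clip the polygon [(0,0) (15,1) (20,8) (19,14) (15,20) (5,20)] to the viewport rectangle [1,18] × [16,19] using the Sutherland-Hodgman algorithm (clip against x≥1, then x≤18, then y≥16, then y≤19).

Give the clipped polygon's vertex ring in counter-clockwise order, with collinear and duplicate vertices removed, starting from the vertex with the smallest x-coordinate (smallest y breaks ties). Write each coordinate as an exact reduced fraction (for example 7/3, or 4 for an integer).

1. After x ≥ 1: [(1,4) (1,1/15) (15,1) (20,8) (19,14) (15,20) (5,20)]
2. After x ≤ 18: [(1,4) (1,1/15) (15,1) (18,26/5) (18,31/2) (15,20) (5,20)]
3. After y ≥ 16: [(4,16) (53/3,16) (15,20) (5,20)]
4. After y ≤ 19: [(19/4,19) (4,16) (53/3,16) (47/3,19)]
5. Canonical ring: [(4,16) (53/3,16) (47/3,19) (19/4,19)]

Clipped polygon: [(4,16) (53/3,16) (47/3,19) (19/4,19)]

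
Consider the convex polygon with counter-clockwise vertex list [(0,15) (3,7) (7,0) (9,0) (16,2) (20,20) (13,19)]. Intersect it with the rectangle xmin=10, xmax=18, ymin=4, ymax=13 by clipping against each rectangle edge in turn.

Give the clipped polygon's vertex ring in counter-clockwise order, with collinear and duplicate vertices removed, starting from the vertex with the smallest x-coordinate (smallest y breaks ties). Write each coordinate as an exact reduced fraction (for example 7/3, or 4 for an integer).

1. After x ≥ 10: [(10,235/13) (10,2/7) (16,2) (20,20) (13,19)]
2. After x ≤ 18: [(10,235/13) (10,2/7) (16,2) (18,11) (18,138/7) (13,19)]
3. After y ≥ 4: [(10,235/13) (10,4) (148/9,4) (18,11) (18,138/7) (13,19)]
4. After y ≤ 13: [(10,13) (10,4) (148/9,4) (18,11) (18,13)]
5. Canonical ring: [(10,4) (148/9,4) (18,11) (18,13) (10,13)]

Clipped polygon: [(10,4) (148/9,4) (18,11) (18,13) (10,13)]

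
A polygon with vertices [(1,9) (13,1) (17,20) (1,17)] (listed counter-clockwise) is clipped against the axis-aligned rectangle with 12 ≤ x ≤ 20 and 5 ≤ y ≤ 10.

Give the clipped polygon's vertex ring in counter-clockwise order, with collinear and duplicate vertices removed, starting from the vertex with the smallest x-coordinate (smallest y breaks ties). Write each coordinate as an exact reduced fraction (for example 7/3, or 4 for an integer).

1. After x ≥ 12: [(12,5/3) (13,1) (17,20) (12,305/16)]
2. After x ≤ 20: [(12,5/3) (13,1) (17,20) (12,305/16)]
3. After y ≥ 5: [(12,5) (263/19,5) (17,20) (12,305/16)]
4. After y ≤ 10: [(12,10) (12,5) (263/19,5) (283/19,10)]
5. Canonical ring: [(12,5) (263/19,5) (283/19,10) (12,10)]

Clipped polygon: [(12,5) (263/19,5) (283/19,10) (12,10)]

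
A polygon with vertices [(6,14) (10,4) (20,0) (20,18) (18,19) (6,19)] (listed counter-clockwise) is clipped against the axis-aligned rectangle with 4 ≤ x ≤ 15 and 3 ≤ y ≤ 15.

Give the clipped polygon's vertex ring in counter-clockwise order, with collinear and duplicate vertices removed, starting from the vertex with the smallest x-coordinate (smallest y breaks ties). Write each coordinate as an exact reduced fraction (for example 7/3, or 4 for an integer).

1. After x ≥ 4: [(6,14) (10,4) (20,0) (20,18) (18,19) (6,19)]
2. After x ≤ 15: [(6,14) (10,4) (15,2) (15,19) (6,19)]
3. After y ≥ 3: [(6,14) (10,4) (25/2,3) (15,3) (15,19) (6,19)]
4. After y ≤ 15: [(6,15) (6,14) (10,4) (25/2,3) (15,3) (15,15)]
5. Canonical ring: [(6,14) (10,4) (25/2,3) (15,3) (15,15) (6,15)]

Clipped polygon: [(6,14) (10,4) (25/2,3) (15,3) (15,15) (6,15)]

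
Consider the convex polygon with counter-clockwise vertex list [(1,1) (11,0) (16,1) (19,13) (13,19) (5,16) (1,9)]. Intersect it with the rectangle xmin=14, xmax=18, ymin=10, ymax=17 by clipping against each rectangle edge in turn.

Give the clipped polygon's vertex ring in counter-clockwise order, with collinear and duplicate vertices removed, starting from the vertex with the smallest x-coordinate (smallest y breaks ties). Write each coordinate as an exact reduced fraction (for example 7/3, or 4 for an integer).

Clipped polygon: [(14,10) (18,10) (18,14) (15,17) (14,17)]

1. After x ≥ 14: [(14,3/5) (16,1) (19,13) (14,18)]
2. After x ≤ 18: [(14,3/5) (16,1) (18,9) (18,14) (14,18)]
3. After y ≥ 10: [(14,10) (18,10) (18,14) (14,18)]
4. After y ≤ 17: [(14,17) (14,10) (18,10) (18,14) (15,17)]
5. Canonical ring: [(14,10) (18,10) (18,14) (15,17) (14,17)]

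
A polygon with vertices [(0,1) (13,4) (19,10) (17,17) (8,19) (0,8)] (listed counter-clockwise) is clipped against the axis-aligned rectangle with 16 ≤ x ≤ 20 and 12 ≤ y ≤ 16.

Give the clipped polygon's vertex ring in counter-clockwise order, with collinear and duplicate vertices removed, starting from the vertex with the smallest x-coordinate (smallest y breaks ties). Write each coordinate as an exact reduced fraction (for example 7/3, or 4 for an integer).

1. After x ≥ 16: [(16,7) (19,10) (17,17) (16,155/9)]
2. After x ≤ 20: [(16,7) (19,10) (17,17) (16,155/9)]
3. After y ≥ 12: [(16,12) (129/7,12) (17,17) (16,155/9)]
4. After y ≤ 16: [(16,16) (16,12) (129/7,12) (121/7,16)]
5. Canonical ring: [(16,12) (129/7,12) (121/7,16) (16,16)]

Clipped polygon: [(16,12) (129/7,12) (121/7,16) (16,16)]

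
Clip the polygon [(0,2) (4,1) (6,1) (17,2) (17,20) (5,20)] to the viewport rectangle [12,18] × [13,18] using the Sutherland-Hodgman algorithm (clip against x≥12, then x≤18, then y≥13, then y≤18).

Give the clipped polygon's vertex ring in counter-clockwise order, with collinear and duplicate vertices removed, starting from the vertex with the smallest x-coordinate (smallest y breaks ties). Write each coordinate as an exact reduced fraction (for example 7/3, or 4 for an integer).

1. After x ≥ 12: [(12,17/11) (17,2) (17,20) (12,20)]
2. After x ≤ 18: [(12,17/11) (17,2) (17,20) (12,20)]
3. After y ≥ 13: [(12,13) (17,13) (17,20) (12,20)]
4. After y ≤ 18: [(12,18) (12,13) (17,13) (17,18)]
5. Canonical ring: [(12,13) (17,13) (17,18) (12,18)]

Clipped polygon: [(12,13) (17,13) (17,18) (12,18)]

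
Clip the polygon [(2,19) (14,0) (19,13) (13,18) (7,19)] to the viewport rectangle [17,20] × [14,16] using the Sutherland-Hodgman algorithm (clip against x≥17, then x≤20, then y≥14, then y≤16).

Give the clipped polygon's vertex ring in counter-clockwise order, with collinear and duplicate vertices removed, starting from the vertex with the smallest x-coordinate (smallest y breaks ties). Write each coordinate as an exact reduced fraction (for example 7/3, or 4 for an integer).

1. After x ≥ 17: [(17,39/5) (19,13) (17,44/3)]
2. After x ≤ 20: [(17,39/5) (19,13) (17,44/3)]
3. After y ≥ 14: [(17,14) (89/5,14) (17,44/3)]
4. After y ≤ 16: [(17,14) (89/5,14) (17,44/3)]
5. Canonical ring: [(17,14) (89/5,14) (17,44/3)]

Clipped polygon: [(17,14) (89/5,14) (17,44/3)]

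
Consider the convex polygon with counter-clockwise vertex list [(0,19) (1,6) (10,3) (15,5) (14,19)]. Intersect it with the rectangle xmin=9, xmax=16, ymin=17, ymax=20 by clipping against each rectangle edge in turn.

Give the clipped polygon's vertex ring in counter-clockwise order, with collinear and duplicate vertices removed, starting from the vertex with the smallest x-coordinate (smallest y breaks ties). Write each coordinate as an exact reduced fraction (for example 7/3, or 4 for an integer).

Clipped polygon: [(9,17) (99/7,17) (14,19) (9,19)]

1. After x ≥ 9: [(9,19) (9,10/3) (10,3) (15,5) (14,19)]
2. After x ≤ 16: [(9,19) (9,10/3) (10,3) (15,5) (14,19)]
3. After y ≥ 17: [(9,19) (9,17) (99/7,17) (14,19)]
4. After y ≤ 20: [(9,19) (9,17) (99/7,17) (14,19)]
5. Canonical ring: [(9,17) (99/7,17) (14,19) (9,19)]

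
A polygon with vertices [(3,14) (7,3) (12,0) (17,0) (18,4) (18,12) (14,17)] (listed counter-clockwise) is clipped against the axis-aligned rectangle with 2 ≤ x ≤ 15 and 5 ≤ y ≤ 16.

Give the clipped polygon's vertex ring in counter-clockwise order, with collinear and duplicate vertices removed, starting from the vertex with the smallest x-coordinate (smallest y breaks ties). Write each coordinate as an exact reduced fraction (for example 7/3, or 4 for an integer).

1. After x ≥ 2: [(3,14) (7,3) (12,0) (17,0) (18,4) (18,12) (14,17)]
2. After x ≤ 15: [(3,14) (7,3) (12,0) (15,0) (15,63/4) (14,17)]
3. After y ≥ 5: [(3,14) (69/11,5) (15,5) (15,63/4) (14,17)]
4. After y ≤ 16: [(31/3,16) (3,14) (69/11,5) (15,5) (15,63/4) (74/5,16)]
5. Canonical ring: [(3,14) (69/11,5) (15,5) (15,63/4) (74/5,16) (31/3,16)]

Clipped polygon: [(3,14) (69/11,5) (15,5) (15,63/4) (74/5,16) (31/3,16)]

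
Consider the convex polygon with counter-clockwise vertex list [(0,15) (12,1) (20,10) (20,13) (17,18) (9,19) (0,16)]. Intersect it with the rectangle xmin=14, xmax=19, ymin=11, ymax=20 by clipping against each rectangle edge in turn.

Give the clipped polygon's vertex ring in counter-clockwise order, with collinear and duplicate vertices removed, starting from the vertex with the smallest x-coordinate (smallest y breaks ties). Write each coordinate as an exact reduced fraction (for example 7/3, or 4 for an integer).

1. After x ≥ 14: [(14,13/4) (20,10) (20,13) (17,18) (14,147/8)]
2. After x ≤ 19: [(14,13/4) (19,71/8) (19,44/3) (17,18) (14,147/8)]
3. After y ≥ 11: [(14,11) (19,11) (19,44/3) (17,18) (14,147/8)]
4. After y ≤ 20: [(14,11) (19,11) (19,44/3) (17,18) (14,147/8)]
5. Canonical ring: [(14,11) (19,11) (19,44/3) (17,18) (14,147/8)]

Clipped polygon: [(14,11) (19,11) (19,44/3) (17,18) (14,147/8)]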